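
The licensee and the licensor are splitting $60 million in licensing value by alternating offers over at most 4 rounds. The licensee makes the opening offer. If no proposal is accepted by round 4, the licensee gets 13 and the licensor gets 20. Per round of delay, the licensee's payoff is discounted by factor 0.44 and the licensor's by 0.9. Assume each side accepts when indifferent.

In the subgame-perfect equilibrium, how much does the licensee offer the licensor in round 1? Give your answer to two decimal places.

Round 4 (the licensor proposes): the licensee gets 13 if talks fail, so the licensor offers 13 and keeps 47.
Round 3 (the licensee proposes): the licensor can get 47 next round, worth 0.9 × 47 = 42.3 now, so the licensee offers 42.3, keeping 17.7.
Round 2 (the licensor proposes): the licensee can get 17.7 next round, worth 0.44 × 17.7 = 7.788 now; the licensor offers that and keeps 52.212.
Round 1 (the licensee proposes): the licensor can get 52.212 next round, worth 0.9 × 52.212 = 46.9908 now, so the licensee offers 46.9908, keeping 13.0092.

46.99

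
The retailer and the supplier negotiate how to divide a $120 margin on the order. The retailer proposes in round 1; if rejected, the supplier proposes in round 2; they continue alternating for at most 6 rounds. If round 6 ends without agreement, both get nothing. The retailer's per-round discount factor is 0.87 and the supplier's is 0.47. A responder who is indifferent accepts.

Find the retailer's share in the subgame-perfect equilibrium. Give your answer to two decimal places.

Round 6 (the supplier proposes): the retailer will accept anything ≥ 0, so the supplier offers 0 and keeps 120.
Round 5 (the retailer proposes): the supplier can get 120 next round, worth 0.47 × 120 = 56.4 now; the retailer offers that and keeps 63.6.
Round 4 (the supplier proposes): the retailer can get 63.6 next round, worth 0.87 × 63.6 = 55.332 now, so the supplier offers 55.332, keeping 64.668.
Round 3 (the retailer proposes): the supplier can get 64.668 next round, worth 0.47 × 64.668 = 30.39396 now, so the retailer offers 30.39396, keeping 89.60604.
Round 2 (the supplier proposes): the retailer can get 89.60604 next round, worth 0.87 × 89.60604 = 77.9572548 now, so the supplier offers 77.9572548, keeping 42.0427452.
Round 1 (the retailer proposes): the supplier can get 42.0427452 next round, worth 0.47 × 42.0427452 = 19.760090244 now, so the retailer offers 19.760090244, keeping 100.239909756.

100.24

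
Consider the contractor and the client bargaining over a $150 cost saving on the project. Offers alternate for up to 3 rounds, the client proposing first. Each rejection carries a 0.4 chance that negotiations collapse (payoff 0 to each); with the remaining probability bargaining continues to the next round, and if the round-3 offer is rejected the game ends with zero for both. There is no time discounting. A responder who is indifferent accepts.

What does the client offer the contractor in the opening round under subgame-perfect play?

Round 3 (the client proposes): rejection yields 0 for the contractor; the client offers 0 and keeps 150.
Round 2 (the contractor proposes): rejecting gives the client an expected 0.6 × 150 = 90. The contractor offers 90 and keeps 150 − 90 = 60.
Round 1 (the client proposes): rejecting gives the contractor an expected 0.6 × 60 = 36, so the client offers 36, keeping 114.

36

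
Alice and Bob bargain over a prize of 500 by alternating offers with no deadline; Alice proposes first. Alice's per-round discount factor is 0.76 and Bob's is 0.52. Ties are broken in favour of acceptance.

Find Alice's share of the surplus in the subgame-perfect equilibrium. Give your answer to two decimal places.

396.83

When Alice proposes, Bob accepts any offer worth at least 0.52 times what Bob would get by proposing next round; and vice versa.
This gives x = 500 − 0.52y and y = 500 − 0.76x, where x and y are each side's share when it proposes.
Hence (1 − 0.52·0.76)x = 500(1 − 0.52), i.e. 0.6048·x = 240.
x ≈ 396.8254; Bob's share is 500 − x ≈ 103.1746.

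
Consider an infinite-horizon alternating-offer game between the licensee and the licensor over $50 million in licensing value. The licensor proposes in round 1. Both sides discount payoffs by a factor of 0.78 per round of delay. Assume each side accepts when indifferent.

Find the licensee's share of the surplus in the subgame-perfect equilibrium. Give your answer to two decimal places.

When the licensor proposes, the licensee accepts any offer worth at least 0.78 times what the licensee would get by proposing next round; and vice versa.
This gives x = 50 − 0.78y and y = 50 − 0.78x, where x and y are each side's share when it proposes.
Hence (1 − 0.78·0.78)x = 50(1 − 0.78), i.e. 0.3916·x = 11.
x ≈ 28.0899; the licensee's share is 50 − x ≈ 21.9101.

21.91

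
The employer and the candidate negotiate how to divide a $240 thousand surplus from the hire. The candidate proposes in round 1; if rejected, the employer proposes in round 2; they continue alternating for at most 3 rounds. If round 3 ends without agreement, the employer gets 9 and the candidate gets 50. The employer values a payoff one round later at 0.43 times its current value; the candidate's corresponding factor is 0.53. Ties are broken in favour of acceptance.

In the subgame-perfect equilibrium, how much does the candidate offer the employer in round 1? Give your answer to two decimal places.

50.56

Round 3 (the candidate proposes): the employer gets 9 if talks fail, so the candidate offers 9 and keeps 231.
Round 2 (the employer proposes): the candidate can get 231 next round, worth 0.53 × 231 = 122.43 now, so the employer offers 122.43, keeping 117.57.
Round 1 (the candidate proposes): the employer can get 117.57 next round, worth 0.43 × 117.57 = 50.5551 now; the candidate offers that and keeps 189.4449.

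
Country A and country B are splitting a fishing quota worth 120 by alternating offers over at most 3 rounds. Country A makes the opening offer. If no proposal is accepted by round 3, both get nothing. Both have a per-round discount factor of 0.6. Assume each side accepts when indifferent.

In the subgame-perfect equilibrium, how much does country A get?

Round 3 (country A proposes): country B will accept anything ≥ 0, so country A offers 0 and keeps 120.
Round 2 (country B proposes): country A can get 120 next round, worth 0.6 × 120 = 72 now, so country B offers 72, keeping 48.
Round 1 (country A proposes): country B can get 48 next round, worth 0.6 × 48 = 28.8 now; country A offers that and keeps 91.2.

91.2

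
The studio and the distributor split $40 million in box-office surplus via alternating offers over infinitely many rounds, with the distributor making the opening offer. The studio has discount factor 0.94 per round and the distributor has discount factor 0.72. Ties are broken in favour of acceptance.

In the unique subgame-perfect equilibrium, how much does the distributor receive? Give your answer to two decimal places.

When the distributor proposes, the studio accepts any offer worth at least 0.94 times what the studio would get by proposing next round; and vice versa.
This gives x = 40 − 0.94y and y = 40 − 0.72x, where x and y are each side's share when it proposes.
Hence (1 − 0.94·0.72)x = 40(1 − 0.94), i.e. 0.3232·x = 2.4.
x ≈ 7.4257; the studio's share is 40 − x ≈ 32.5743.

7.43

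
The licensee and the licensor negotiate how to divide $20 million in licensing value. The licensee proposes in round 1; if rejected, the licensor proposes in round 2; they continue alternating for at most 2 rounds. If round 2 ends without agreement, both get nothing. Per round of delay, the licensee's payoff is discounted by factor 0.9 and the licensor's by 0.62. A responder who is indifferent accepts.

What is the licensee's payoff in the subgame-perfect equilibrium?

7.6

Round 2 (the licensor proposes): the licensee will accept anything ≥ 0, so the licensor offers 0 and keeps 20.
Round 1 (the licensee proposes): the licensor can get 20 next round, worth 0.62 × 20 = 12.4 now; the licensee offers that and keeps 7.6.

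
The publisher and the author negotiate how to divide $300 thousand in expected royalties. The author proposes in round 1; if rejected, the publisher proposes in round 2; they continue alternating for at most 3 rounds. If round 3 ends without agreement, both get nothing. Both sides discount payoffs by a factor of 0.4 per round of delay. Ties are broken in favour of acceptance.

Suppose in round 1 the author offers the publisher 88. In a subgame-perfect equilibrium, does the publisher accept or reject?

Round 3 (the author proposes): rejection yields 0 for the publisher; the author offers 0 and keeps 300.
Round 2 (the publisher proposes): the author can get 300 next round, worth 0.4 × 300 = 120 now; the publisher offers that and keeps 180.
So by rejecting in round 1, the publisher gets 180 next round, worth 0.4 × 180 = 72 now.
Offer 88 ≥ 72, so the publisher accepts.

Accept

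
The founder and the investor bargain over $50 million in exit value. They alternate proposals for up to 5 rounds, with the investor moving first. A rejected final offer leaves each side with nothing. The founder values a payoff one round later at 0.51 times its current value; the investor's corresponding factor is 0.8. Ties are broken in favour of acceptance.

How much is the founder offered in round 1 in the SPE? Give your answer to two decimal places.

By backward induction:
Round 5 (the investor proposes): rejection yields 0 for the founder; the investor offers 0 and keeps 50.
Round 4 (the founder proposes): the investor can get 50 next round, worth 0.8 × 50 = 40 now. The founder offers 40 and keeps 50 − 40 = 10.
Round 3 (the investor proposes): the founder can get 10 next round, worth 0.51 × 10 = 5.1 now. The investor offers 5.1 and keeps 50 − 5.1 = 44.9.
Round 2 (the founder proposes): the investor can get 44.9 next round, worth 0.8 × 44.9 = 35.92 now; the founder offers that and keeps 14.08.
Round 1 (the investor proposes): the founder can get 14.08 next round, worth 0.51 × 14.08 = 7.1808 now. The investor offers 7.1808 and keeps 50 − 7.1808 = 42.8192.

7.18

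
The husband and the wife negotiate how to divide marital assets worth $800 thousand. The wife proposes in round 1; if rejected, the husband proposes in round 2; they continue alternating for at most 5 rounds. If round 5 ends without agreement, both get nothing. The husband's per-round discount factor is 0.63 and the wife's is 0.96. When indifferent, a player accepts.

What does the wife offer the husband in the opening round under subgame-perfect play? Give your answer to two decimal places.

Round 5 (the wife proposes): rejection yields 0 for the husband; the wife offers 0 and keeps 800.
Round 4 (the husband proposes): the wife can get 800 next round, worth 0.96 × 800 = 768 now. The husband offers 768 and keeps 800 − 768 = 32.
Round 3 (the wife proposes): the husband can get 32 next round, worth 0.63 × 32 = 20.16 now; the wife offers that and keeps 779.84.
Round 2 (the husband proposes): the wife can get 779.84 next round, worth 0.96 × 779.84 = 748.6464 now. The husband offers 748.6464 and keeps 800 − 748.6464 = 51.3536.
Round 1 (the wife proposes): the husband can get 51.3536 next round, worth 0.63 × 51.3536 = 32.352768 now, so the wife offers 32.352768, keeping 767.647232.

32.35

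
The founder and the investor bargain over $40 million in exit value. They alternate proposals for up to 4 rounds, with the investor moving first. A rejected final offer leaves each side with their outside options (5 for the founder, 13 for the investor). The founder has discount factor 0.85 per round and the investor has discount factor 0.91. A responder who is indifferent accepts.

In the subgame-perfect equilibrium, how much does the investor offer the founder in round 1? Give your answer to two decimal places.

Round 4 (the founder proposes): the investor gets 13 if talks fail, so the founder offers 13 and keeps 27.
Round 3 (the investor proposes): the founder can get 27 next round, worth 0.85 × 27 = 22.95 now; the investor offers that and keeps 17.05.
Round 2 (the founder proposes): the investor can get 17.05 next round, worth 0.91 × 17.05 = 15.5155 now; the founder offers that and keeps 24.4845.
Round 1 (the investor proposes): the founder can get 24.4845 next round, worth 0.85 × 24.4845 = 20.811825 now; the investor offers that and keeps 19.188175.

20.81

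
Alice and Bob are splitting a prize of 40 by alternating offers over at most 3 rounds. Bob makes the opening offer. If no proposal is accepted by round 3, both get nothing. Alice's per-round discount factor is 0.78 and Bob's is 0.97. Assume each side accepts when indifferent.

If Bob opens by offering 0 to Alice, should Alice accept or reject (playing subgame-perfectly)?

Reject

Work out Alice's continuation value if the offer is rejected.
Round 3 (Bob proposes): Alice will accept anything ≥ 0, so Bob offers 0 and keeps 40.
Round 2 (Alice proposes): Bob can get 40 next round, worth 0.97 × 40 = 38.8 now; Alice offers that and keeps 1.2.
So by rejecting in round 1, Alice gets 1.2 next round, worth 0.78 × 1.2 = 0.936 now.
Offer 0 < 0.936, so Alice rejects.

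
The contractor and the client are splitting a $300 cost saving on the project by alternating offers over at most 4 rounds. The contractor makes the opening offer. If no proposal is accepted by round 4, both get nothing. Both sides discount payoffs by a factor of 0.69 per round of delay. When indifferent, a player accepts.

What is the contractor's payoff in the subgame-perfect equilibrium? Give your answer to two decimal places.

Round 4 (the client proposes): the contractor will accept anything ≥ 0, so the client offers 0 and keeps 300.
Round 3 (the contractor proposes): the client can get 300 next round, worth 0.69 × 300 = 207 now; the contractor offers that and keeps 93.
Round 2 (the client proposes): the contractor can get 93 next round, worth 0.69 × 93 = 64.17 now. The client offers 64.17 and keeps 300 − 64.17 = 235.83.
Round 1 (the contractor proposes): the client can get 235.83 next round, worth 0.69 × 235.83 = 162.7227 now. The contractor offers 162.7227 and keeps 300 − 162.7227 = 137.2773.

137.28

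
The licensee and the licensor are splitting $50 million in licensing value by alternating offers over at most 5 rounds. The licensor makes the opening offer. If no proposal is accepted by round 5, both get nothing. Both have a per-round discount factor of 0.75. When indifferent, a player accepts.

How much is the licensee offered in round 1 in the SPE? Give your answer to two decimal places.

14.65

Round 5 (the licensor proposes): rejection yields 0 for the licensee; the licensor offers 0 and keeps 50.
Round 4 (the licensee proposes): the licensor can get 50 next round, worth 0.75 × 50 = 37.5 now. The licensee offers 37.5 and keeps 50 − 37.5 = 12.5.
Round 3 (the licensor proposes): the licensee can get 12.5 next round, worth 0.75 × 12.5 = 9.375 now; the licensor offers that and keeps 40.625.
Round 2 (the licensee proposes): the licensor can get 40.625 next round, worth 0.75 × 40.625 = 30.46875 now. The licensee offers 30.46875 and keeps 50 − 30.46875 = 19.53125.
Round 1 (the licensor proposes): the licensee can get 19.53125 next round, worth 0.75 × 19.53125 = 14.6484375 now, so the licensor offers 14.6484375, keeping 35.3515625.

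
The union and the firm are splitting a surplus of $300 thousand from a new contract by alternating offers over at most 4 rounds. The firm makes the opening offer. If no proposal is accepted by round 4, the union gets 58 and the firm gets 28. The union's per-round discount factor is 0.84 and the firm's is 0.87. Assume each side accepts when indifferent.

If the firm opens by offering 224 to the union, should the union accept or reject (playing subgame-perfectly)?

Accept

Round 4 (the union proposes): the firm gets 28 if talks fail, so the union offers 28 and keeps 272.
Round 3 (the firm proposes): the union can get 272 next round, worth 0.84 × 272 = 228.48 now; the firm offers that and keeps 71.52.
Round 2 (the union proposes): the firm can get 71.52 next round, worth 0.87 × 71.52 = 62.2224 now; the union offers that and keeps 237.7776.
So by rejecting in round 1, the union gets 237.7776 next round, worth 0.84 × 237.7776 = 199.733184 now.
Offer 224 ≥ 199.733184, so the union accepts.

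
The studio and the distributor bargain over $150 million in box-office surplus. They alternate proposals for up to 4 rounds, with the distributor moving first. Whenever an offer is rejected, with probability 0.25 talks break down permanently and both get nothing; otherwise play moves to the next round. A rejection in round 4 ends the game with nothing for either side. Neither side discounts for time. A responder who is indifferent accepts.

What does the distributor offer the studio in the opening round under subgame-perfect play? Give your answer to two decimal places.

By backward induction:
Round 4 (the studio proposes): the distributor will accept anything ≥ 0, so the studio offers 0 and keeps 150.
Round 3 (the distributor proposes): rejecting gives the studio an expected 0.75 × 150 = 112.5; the distributor offers that and keeps 37.5.
Round 2 (the studio proposes): rejecting gives the distributor an expected 0.75 × 37.5 = 28.125; the studio offers that and keeps 121.875.
Round 1 (the distributor proposes): rejecting gives the studio an expected 0.75 × 121.875 = 91.40625; the distributor offers that and keeps 58.59375.

91.41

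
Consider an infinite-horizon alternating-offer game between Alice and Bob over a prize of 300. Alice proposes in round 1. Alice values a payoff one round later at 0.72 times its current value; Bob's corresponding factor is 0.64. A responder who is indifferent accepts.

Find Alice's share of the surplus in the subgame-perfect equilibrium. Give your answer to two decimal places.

Let x be Alice's share when Alice proposes and y be Bob's share when Bob proposes.
Bob accepts iff offered ≥ 0.64·y, so x = 300 − 0.64y. Symmetrically y = 300 − 0.72x.
Substituting: x = 300 − 0.64(300 − 0.72x), giving x(1 − 0.72·0.64) = 300(1 − 0.64).
So x = 300 × 0.36 / 0.5392 ≈ 200.2967, and Bob receives 300 − x ≈ 99.7033.

200.30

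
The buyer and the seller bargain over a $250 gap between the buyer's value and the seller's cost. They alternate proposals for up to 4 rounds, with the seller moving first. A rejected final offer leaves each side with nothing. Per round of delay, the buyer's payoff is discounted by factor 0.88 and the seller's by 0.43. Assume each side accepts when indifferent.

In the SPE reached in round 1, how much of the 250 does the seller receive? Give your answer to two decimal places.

41.35

Round 4 (the buyer proposes): the seller will accept anything ≥ 0, so the buyer offers 0 and keeps 250.
Round 3 (the seller proposes): the buyer can get 250 next round, worth 0.88 × 250 = 220 now. The seller offers 220 and keeps 250 − 220 = 30.
Round 2 (the buyer proposes): the seller can get 30 next round, worth 0.43 × 30 = 12.9 now. The buyer offers 12.9 and keeps 250 − 12.9 = 237.1.
Round 1 (the seller proposes): the buyer can get 237.1 next round, worth 0.88 × 237.1 = 208.648 now; the seller offers that and keeps 41.352.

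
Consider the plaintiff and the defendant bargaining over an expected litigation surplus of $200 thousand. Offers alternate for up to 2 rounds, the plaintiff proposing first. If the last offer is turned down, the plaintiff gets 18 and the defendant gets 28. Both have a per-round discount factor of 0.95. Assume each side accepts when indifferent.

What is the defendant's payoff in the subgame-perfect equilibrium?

172.9

Work backward from the last round.
Round 2 (the defendant proposes): the plaintiff gets 18 if talks fail, so the defendant offers 18 and keeps 182.
Round 1 (the plaintiff proposes): the defendant can get 182 next round, worth 0.95 × 182 = 172.9 now; the plaintiff offers that and keeps 27.1.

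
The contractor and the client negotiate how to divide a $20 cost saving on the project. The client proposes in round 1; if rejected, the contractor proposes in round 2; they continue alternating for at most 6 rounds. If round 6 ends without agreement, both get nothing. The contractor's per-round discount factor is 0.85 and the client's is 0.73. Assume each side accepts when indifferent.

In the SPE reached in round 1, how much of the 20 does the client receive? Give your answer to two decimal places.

6.02

Round 6 (the contractor proposes): the client will accept anything ≥ 0, so the contractor offers 0 and keeps 20.
Round 5 (the client proposes): the contractor can get 20 next round, worth 0.85 × 20 = 17 now, so the client offers 17, keeping 3.
Round 4 (the contractor proposes): the client can get 3 next round, worth 0.73 × 3 = 2.19 now; the contractor offers that and keeps 17.81.
Round 3 (the client proposes): the contractor can get 17.81 next round, worth 0.85 × 17.81 = 15.1385 now; the client offers that and keeps 4.8615.
Round 2 (the contractor proposes): the client can get 4.8615 next round, worth 0.73 × 4.8615 = 3.548895 now. The contractor offers 3.548895 and keeps 20 − 3.548895 = 16.451105.
Round 1 (the client proposes): the contractor can get 16.451105 next round, worth 0.85 × 16.451105 = 13.98343925 now; the client offers that and keeps 6.01656075.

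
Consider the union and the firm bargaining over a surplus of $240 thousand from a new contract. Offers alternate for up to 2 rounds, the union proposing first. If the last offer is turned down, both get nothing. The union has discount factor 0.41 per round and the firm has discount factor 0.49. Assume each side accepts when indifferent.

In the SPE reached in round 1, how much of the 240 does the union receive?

122.4

Round 2 (the firm proposes): rejection yields 0 for the union; the firm offers 0 and keeps 240.
Round 1 (the union proposes): the firm can get 240 next round, worth 0.49 × 240 = 117.6 now. The union offers 117.6 and keeps 240 − 117.6 = 122.4.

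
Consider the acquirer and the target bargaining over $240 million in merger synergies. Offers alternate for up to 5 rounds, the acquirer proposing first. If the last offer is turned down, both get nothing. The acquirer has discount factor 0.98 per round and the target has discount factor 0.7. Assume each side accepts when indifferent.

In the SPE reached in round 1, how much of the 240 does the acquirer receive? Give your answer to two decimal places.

Round 5 (the acquirer proposes): the target will accept anything ≥ 0, so the acquirer offers 0 and keeps 240.
Round 4 (the target proposes): the acquirer can get 240 next round, worth 0.98 × 240 = 235.2 now, so the target offers 235.2, keeping 4.8.
Round 3 (the acquirer proposes): the target can get 4.8 next round, worth 0.7 × 4.8 = 3.36 now; the acquirer offers that and keeps 236.64.
Round 2 (the target proposes): the acquirer can get 236.64 next round, worth 0.98 × 236.64 = 231.9072 now, so the target offers 231.9072, keeping 8.0928.
Round 1 (the acquirer proposes): the target can get 8.0928 next round, worth 0.7 × 8.0928 = 5.66496 now, so the acquirer offers 5.66496, keeping 234.33504.

234.34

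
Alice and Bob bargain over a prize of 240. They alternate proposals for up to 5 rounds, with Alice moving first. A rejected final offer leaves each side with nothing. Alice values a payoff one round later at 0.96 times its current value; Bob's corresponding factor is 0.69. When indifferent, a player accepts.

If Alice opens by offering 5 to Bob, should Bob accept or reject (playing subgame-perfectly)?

Reject

Round 5 (Alice proposes): Bob will accept anything ≥ 0, so Alice offers 0 and keeps 240.
Round 4 (Bob proposes): Alice can get 240 next round, worth 0.96 × 240 = 230.4 now, so Bob offers 230.4, keeping 9.6.
Round 3 (Alice proposes): Bob can get 9.6 next round, worth 0.69 × 9.6 = 6.624 now; Alice offers that and keeps 233.376.
Round 2 (Bob proposes): Alice can get 233.376 next round, worth 0.96 × 233.376 = 224.04096 now, so Bob offers 224.04096, keeping 15.95904.
So by rejecting in round 1, Bob gets 15.95904 next round, worth 0.69 × 15.95904 = 11.0117376 now.
Offer 5 < 11.0117376, so Bob rejects.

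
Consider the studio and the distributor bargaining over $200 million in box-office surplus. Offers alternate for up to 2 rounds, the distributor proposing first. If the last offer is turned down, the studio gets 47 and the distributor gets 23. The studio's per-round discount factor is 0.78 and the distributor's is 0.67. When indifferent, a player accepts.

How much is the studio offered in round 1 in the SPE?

138.06

Work backward from the last round.
Round 2 (the studio proposes): the distributor gets 23 if talks fail, so the studio offers 23 and keeps 177.
Round 1 (the distributor proposes): the studio can get 177 next round, worth 0.78 × 177 = 138.06 now, so the distributor offers 138.06, keeping 61.94.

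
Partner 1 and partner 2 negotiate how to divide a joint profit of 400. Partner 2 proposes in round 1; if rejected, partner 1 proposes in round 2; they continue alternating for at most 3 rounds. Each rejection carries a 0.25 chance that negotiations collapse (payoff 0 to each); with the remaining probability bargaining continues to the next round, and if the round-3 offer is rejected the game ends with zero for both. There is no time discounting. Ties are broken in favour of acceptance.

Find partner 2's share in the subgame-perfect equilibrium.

325

By backward induction:
Round 3 (partner 2 proposes): rejection yields 0 for partner 1; partner 2 offers 0 and keeps 400.
Round 2 (partner 1 proposes): rejecting gives partner 2 an expected 0.75 × 400 = 300, so partner 1 offers 300, keeping 100.
Round 1 (partner 2 proposes): rejecting gives partner 1 an expected 0.75 × 100 = 75, so partner 2 offers 75, keeping 325.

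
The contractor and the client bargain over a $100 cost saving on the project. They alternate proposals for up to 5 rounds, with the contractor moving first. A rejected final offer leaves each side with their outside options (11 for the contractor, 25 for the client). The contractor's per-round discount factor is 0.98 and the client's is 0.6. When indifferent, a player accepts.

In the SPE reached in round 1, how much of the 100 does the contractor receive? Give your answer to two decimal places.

Round 5 (the contractor proposes): the client gets 25 if talks fail, so the contractor offers 25 and keeps 75.
Round 4 (the client proposes): the contractor can get 75 next round, worth 0.98 × 75 = 73.5 now. The client offers 73.5 and keeps 100 − 73.5 = 26.5.
Round 3 (the contractor proposes): the client can get 26.5 next round, worth 0.6 × 26.5 = 15.9 now, so the contractor offers 15.9, keeping 84.1.
Round 2 (the client proposes): the contractor can get 84.1 next round, worth 0.98 × 84.1 = 82.418 now, so the client offers 82.418, keeping 17.582.
Round 1 (the contractor proposes): the client can get 17.582 next round, worth 0.6 × 17.582 = 10.5492 now; the contractor offers that and keeps 89.4508.

89.45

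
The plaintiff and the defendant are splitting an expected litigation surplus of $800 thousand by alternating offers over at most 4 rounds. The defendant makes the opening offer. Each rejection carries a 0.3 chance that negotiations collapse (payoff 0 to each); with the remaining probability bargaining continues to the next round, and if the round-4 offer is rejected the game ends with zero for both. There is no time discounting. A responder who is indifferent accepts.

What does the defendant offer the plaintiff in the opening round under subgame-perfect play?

442.4

By backward induction:
Round 4 (the plaintiff proposes): the defendant will accept anything ≥ 0, so the plaintiff offers 0 and keeps 800.
Round 3 (the defendant proposes): rejecting gives the plaintiff an expected 0.7 × 800 = 560; the defendant offers that and keeps 240.
Round 2 (the plaintiff proposes): rejecting gives the defendant an expected 0.7 × 240 = 168; the plaintiff offers that and keeps 632.
Round 1 (the defendant proposes): rejecting gives the plaintiff an expected 0.7 × 632 = 442.4, so the defendant offers 442.4, keeping 357.6.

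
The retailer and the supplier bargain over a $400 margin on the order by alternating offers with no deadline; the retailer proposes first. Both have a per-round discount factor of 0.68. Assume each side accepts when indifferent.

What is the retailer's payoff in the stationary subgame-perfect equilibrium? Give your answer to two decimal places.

238.10

When the retailer proposes, the supplier accepts any offer worth at least 0.68 times what the supplier would get by proposing next round; and vice versa.
This gives x = 400 − 0.68y and y = 400 − 0.68x, where x and y are each side's share when it proposes.
Hence (1 − 0.68·0.68)x = 400(1 − 0.68), i.e. 0.5376·x = 128.
x ≈ 238.0952; the supplier's share is 400 − x ≈ 161.9048.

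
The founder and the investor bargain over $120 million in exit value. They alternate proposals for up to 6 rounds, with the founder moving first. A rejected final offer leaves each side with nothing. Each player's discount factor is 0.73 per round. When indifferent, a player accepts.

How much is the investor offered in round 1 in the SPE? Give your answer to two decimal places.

Work backward from the last round.
Round 6 (the investor proposes): the founder will accept anything ≥ 0, so the investor offers 0 and keeps 120.
Round 5 (the founder proposes): the investor can get 120 next round, worth 0.73 × 120 = 87.6 now, so the founder offers 87.6, keeping 32.4.
Round 4 (the investor proposes): the founder can get 32.4 next round, worth 0.73 × 32.4 = 23.652 now, so the investor offers 23.652, keeping 96.348.
Round 3 (the founder proposes): the investor can get 96.348 next round, worth 0.73 × 96.348 = 70.33404 now, so the founder offers 70.33404, keeping 49.66596.
Round 2 (the investor proposes): the founder can get 49.66596 next round, worth 0.73 × 49.66596 = 36.2561508 now, so the investor offers 36.2561508, keeping 83.7438492.
Round 1 (the founder proposes): the investor can get 83.7438492 next round, worth 0.73 × 83.7438492 = 61.133009916 now. The founder offers 61.133009916 and keeps 120 − 61.133009916 = 58.866990084.

61.13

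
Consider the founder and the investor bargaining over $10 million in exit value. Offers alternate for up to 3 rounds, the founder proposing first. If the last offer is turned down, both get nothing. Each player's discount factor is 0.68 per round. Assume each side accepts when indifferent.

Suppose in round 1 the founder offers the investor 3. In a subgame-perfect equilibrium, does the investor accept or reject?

Accept

Work out the investor's continuation value if the offer is rejected.
Round 3 (the founder proposes): the investor will accept anything ≥ 0, so the founder offers 0 and keeps 10.
Round 2 (the investor proposes): the founder can get 10 next round, worth 0.68 × 10 = 6.8 now. The investor offers 6.8 and keeps 10 − 6.8 = 3.2.
So by rejecting in round 1, the investor gets 3.2 next round, worth 0.68 × 3.2 = 2.176 now.
Offer 3 ≥ 2.176, so the investor accepts.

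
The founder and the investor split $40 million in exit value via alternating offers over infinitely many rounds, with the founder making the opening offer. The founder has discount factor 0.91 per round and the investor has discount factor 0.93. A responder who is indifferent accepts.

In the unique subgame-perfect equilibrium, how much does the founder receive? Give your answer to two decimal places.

Let x be the founder's share when the founder proposes and y be the investor's share when the investor proposes.
The investor accepts iff offered ≥ 0.93·y, so x = 40 − 0.93y. Symmetrically y = 40 − 0.91x.
Substituting: x = 40 − 0.93(40 − 0.91x), giving x(1 − 0.91·0.93) = 40(1 − 0.93).
So x = 40 × 0.07 / 0.1537 ≈ 18.2173, and the investor receives 40 − x ≈ 21.7827.

18.22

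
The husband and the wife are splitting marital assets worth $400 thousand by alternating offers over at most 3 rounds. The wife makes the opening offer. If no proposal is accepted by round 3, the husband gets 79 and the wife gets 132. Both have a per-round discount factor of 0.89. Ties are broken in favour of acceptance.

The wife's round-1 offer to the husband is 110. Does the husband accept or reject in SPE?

Round 3 (the wife proposes): the husband gets 79 if talks fail, so the wife offers 79 and keeps 321.
Round 2 (the husband proposes): the wife can get 321 next round, worth 0.89 × 321 = 285.69 now. The husband offers 285.69 and keeps 400 − 285.69 = 114.31.
So by rejecting in round 1, the husband gets 114.31 next round, worth 0.89 × 114.31 = 101.7359 now.
Offer 110 ≥ 101.7359, so the husband accepts.

Accept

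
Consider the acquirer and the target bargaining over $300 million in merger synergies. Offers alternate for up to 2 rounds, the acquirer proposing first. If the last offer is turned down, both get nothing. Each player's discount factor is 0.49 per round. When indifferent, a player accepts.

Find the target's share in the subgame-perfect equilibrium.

147

Round 2 (the target proposes): the acquirer will accept anything ≥ 0, so the target offers 0 and keeps 300.
Round 1 (the acquirer proposes): the target can get 300 next round, worth 0.49 × 300 = 147 now. The acquirer offers 147 and keeps 300 − 147 = 153.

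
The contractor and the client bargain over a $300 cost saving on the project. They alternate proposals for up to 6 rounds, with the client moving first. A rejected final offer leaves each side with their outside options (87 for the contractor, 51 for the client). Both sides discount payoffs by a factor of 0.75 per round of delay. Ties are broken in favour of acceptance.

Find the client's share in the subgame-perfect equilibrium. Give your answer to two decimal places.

153.02

Round 6 (the contractor proposes): the client gets 51 if talks fail, so the contractor offers 51 and keeps 249.
Round 5 (the client proposes): the contractor can get 249 next round, worth 0.75 × 249 = 186.75 now, so the client offers 186.75, keeping 113.25.
Round 4 (the contractor proposes): the client can get 113.25 next round, worth 0.75 × 113.25 = 84.9375 now; the contractor offers that and keeps 215.0625.
Round 3 (the client proposes): the contractor can get 215.0625 next round, worth 0.75 × 215.0625 = 161.296875 now; the client offers that and keeps 138.703125.
Round 2 (the contractor proposes): the client can get 138.703125 next round, worth 0.75 × 138.703125 = 104.02734375 now; the contractor offers that and keeps 195.97265625.
Round 1 (the client proposes): the contractor can get 195.97265625 next round, worth 0.75 × 195.97265625 = 146.9794921875 now. The client offers 146.9794921875 and keeps 300 − 146.9794921875 = 153.0205078125.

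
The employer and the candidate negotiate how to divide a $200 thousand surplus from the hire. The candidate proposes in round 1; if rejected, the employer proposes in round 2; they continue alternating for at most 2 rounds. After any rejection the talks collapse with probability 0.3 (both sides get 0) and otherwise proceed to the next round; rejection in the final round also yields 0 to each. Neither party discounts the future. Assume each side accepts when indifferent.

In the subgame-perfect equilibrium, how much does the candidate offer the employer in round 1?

140

By backward induction:
Round 2 (the employer proposes): the candidate will accept anything ≥ 0, so the employer offers 0 and keeps 200.
Round 1 (the candidate proposes): rejecting gives the employer an expected 0.7 × 200 = 140; the candidate offers that and keeps 60.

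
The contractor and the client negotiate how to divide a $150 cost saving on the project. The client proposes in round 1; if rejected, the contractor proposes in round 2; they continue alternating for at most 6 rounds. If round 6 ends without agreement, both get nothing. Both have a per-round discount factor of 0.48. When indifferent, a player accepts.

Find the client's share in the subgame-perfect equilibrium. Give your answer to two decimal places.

100.11

Solve by backward induction from round 6.
Round 6 (the contractor proposes): the client will accept anything ≥ 0, so the contractor offers 0 and keeps 150.
Round 5 (the client proposes): the contractor can get 150 next round, worth 0.48 × 150 = 72 now, so the client offers 72, keeping 78.
Round 4 (the contractor proposes): the client can get 78 next round, worth 0.48 × 78 = 37.44 now, so the contractor offers 37.44, keeping 112.56.
Round 3 (the client proposes): the contractor can get 112.56 next round, worth 0.48 × 112.56 = 54.0288 now; the client offers that and keeps 95.9712.
Round 2 (the contractor proposes): the client can get 95.9712 next round, worth 0.48 × 95.9712 = 46.066176 now. The contractor offers 46.066176 and keeps 150 − 46.066176 = 103.933824.
Round 1 (the client proposes): the contractor can get 103.933824 next round, worth 0.48 × 103.933824 = 49.88823552 now; the client offers that and keeps 100.11176448.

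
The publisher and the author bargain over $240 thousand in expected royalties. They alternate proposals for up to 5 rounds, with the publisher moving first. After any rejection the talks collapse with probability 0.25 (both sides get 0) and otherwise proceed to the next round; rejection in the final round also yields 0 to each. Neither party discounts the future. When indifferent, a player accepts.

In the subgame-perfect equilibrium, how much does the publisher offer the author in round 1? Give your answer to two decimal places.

70.31

By backward induction:
Round 5 (the publisher proposes): the author will accept anything ≥ 0, so the publisher offers 0 and keeps 240.
Round 4 (the author proposes): rejecting gives the publisher an expected 0.75 × 240 = 180. The author offers 180 and keeps 240 − 180 = 60.
Round 3 (the publisher proposes): rejecting gives the author an expected 0.75 × 60 = 45; the publisher offers that and keeps 195.
Round 2 (the author proposes): rejecting gives the publisher an expected 0.75 × 195 = 146.25. The author offers 146.25 and keeps 240 − 146.25 = 93.75.
Round 1 (the publisher proposes): rejecting gives the author an expected 0.75 × 93.75 = 70.3125, so the publisher offers 70.3125, keeping 169.6875.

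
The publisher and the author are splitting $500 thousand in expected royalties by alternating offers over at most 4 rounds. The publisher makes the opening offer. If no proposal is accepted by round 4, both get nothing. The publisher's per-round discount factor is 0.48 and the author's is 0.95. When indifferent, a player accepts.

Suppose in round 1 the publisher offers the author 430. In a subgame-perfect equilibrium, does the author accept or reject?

Reject

Work out the author's continuation value if the offer is rejected.
Round 4 (the author proposes): rejection yields 0 for the publisher; the author offers 0 and keeps 500.
Round 3 (the publisher proposes): the author can get 500 next round, worth 0.95 × 500 = 475 now; the publisher offers that and keeps 25.
Round 2 (the author proposes): the publisher can get 25 next round, worth 0.48 × 25 = 12 now, so the author offers 12, keeping 488.
So by rejecting in round 1, the author gets 488 next round, worth 0.95 × 488 = 463.6 now.
Offer 430 < 463.6, so the author rejects.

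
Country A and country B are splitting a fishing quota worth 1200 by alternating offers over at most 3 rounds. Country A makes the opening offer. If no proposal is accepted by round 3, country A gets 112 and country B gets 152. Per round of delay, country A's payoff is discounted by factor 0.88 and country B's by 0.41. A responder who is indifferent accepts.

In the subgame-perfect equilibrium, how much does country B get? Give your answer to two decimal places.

113.88

Round 3 (country A proposes): country B gets 152 if talks fail, so country A offers 152 and keeps 1048.
Round 2 (country B proposes): country A can get 1048 next round, worth 0.88 × 1048 = 922.24 now; country B offers that and keeps 277.76.
Round 1 (country A proposes): country B can get 277.76 next round, worth 0.41 × 277.76 = 113.8816 now. Country A offers 113.8816 and keeps 1200 − 113.8816 = 1086.1184.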